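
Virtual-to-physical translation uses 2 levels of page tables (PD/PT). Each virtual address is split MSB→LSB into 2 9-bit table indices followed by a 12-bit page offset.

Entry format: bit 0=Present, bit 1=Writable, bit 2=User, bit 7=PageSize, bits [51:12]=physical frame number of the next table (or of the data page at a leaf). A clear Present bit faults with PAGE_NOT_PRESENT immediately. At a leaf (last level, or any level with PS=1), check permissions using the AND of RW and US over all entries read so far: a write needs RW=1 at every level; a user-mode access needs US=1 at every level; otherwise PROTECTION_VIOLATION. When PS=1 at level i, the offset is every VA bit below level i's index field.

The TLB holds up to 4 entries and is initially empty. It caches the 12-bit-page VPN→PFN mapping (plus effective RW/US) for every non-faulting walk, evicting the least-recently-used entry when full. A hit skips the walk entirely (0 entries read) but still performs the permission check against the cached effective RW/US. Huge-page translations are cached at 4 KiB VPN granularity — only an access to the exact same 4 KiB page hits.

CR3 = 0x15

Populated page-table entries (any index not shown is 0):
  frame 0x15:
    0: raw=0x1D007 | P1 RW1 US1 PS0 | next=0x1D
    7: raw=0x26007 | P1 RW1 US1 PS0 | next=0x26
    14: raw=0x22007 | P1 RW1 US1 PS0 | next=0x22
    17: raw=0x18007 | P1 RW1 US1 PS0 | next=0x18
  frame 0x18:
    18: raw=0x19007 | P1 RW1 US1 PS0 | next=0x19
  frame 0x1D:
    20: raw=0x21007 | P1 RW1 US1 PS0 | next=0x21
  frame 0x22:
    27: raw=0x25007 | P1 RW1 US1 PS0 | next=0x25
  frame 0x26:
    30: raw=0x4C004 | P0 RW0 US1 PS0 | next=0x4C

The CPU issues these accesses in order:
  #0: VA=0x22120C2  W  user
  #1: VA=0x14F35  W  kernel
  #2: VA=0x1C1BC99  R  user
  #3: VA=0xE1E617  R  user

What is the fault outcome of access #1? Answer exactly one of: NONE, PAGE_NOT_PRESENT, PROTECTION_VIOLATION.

Trace:
#0 VA=0x22120C2 (w,user):
  [0] read 0x15 idx=17: raw=0x18007 flags P=1 W=1 U=1 S=0
  [1] read 0x18 idx=18: raw=0x19007 flags P=1 W=1 U=1 S=0
  → PA=0x190C2  (2 entries read)
#1 VA=0x14F35 (w,kernel):
  [0] read 0x15 idx=0: raw=0x1D007 flags P=1 W=1 U=1 S=0
  [1] read 0x1D idx=20: raw=0x21007 flags P=1 W=1 U=1 S=0
  → PA=0x21F35  (2 entries read)
#2 VA=0x1C1BC99 (r,user):
  [0] read 0x15 idx=14: raw=0x22007 flags P=1 W=1 U=1 S=0
  [1] read 0x22 idx=27: raw=0x25007 flags P=1 W=1 U=1 S=0
  → PA=0x25C99  (2 entries read)
#3 VA=0xE1E617 (r,user):
  [0] read 0x15 idx=7: raw=0x26007 flags P=1 W=1 U=1 S=0
  [1] read 0x26 idx=30: raw=0x4C004 flags P=0 W=0 U=1 S=0
  ✗ PAGE_NOT_PRESENT  [2 reads]

Access #1 fault: NONE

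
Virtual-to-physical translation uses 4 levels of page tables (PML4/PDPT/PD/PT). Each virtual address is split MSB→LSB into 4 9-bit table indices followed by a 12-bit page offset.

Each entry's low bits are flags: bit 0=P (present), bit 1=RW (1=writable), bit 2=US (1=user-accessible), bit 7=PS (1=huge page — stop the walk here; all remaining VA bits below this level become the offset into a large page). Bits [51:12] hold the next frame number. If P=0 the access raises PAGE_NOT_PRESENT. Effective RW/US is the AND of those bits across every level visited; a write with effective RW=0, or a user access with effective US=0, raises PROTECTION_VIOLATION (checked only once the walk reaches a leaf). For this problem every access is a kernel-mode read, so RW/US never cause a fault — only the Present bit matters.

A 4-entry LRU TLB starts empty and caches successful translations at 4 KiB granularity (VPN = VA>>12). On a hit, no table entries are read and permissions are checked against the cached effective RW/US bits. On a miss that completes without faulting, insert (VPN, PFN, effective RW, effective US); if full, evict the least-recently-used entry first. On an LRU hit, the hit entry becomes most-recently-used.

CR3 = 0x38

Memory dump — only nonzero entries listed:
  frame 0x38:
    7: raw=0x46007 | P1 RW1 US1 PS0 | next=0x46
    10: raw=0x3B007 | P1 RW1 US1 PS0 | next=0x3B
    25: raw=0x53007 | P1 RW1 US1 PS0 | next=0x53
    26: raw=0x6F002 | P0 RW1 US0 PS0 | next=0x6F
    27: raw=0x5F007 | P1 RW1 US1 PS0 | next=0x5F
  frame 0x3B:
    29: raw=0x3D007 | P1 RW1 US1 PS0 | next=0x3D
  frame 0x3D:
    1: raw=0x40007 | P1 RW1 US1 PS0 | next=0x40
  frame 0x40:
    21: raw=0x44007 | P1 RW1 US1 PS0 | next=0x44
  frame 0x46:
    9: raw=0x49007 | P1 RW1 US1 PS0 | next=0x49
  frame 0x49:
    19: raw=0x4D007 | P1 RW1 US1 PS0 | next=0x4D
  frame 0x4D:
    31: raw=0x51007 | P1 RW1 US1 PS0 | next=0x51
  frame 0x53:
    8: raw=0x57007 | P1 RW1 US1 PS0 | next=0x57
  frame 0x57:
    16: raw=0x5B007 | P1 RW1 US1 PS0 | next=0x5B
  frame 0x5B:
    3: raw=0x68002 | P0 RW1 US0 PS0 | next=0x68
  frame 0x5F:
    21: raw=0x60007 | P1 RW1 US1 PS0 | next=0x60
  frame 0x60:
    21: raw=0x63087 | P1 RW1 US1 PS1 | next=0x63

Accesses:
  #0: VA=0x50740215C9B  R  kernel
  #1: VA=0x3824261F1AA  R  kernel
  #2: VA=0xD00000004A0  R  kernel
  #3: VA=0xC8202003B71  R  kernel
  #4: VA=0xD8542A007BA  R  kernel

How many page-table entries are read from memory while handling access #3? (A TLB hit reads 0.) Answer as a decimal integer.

Walk each access:
#0 VA=0x50740215C9B (r,kernel):
  lvl0: tbl 0x38, slot 10 ⇒ 0x3B007 (P1/RW1/US1/PS0)
  lvl1: tbl 0x3B, slot 29 ⇒ 0x3D007 (P1/RW1/US1/PS0)
  lvl2: tbl 0x3D, slot 1 ⇒ 0x40007 (P1/RW1/US1/PS0)
  lvl3: tbl 0x40, slot 21 ⇒ 0x44007 (P1/RW1/US1/PS0)
  ✓ 0x44C9B  — 4 lookups
#1 VA=0x3824261F1AA (r,kernel):
  lvl0: tbl 0x38, slot 7 ⇒ 0x46007 (P1/RW1/US1/PS0)
  lvl1: tbl 0x46, slot 9 ⇒ 0x49007 (P1/RW1/US1/PS0)
  lvl2: tbl 0x49, slot 19 ⇒ 0x4D007 (P1/RW1/US1/PS0)
  lvl3: tbl 0x4D, slot 31 ⇒ 0x51007 (P1/RW1/US1/PS0)
  ✓ 0x511AA  — 4 lookups
#2 VA=0xD00000004A0 (r,kernel):
  lvl0: tbl 0x38, slot 26 ⇒ 0x6F002 (P0/RW1/US0/PS0)
  ✗ PAGE_NOT_PRESENT  [1 reads]
#3 VA=0xC8202003B71 (r,kernel):
  lvl0: tbl 0x38, slot 25 ⇒ 0x53007 (P1/RW1/US1/PS0)
  lvl1: tbl 0x53, slot 8 ⇒ 0x57007 (P1/RW1/US1/PS0)
  lvl2: tbl 0x57, slot 16 ⇒ 0x5B007 (P1/RW1/US1/PS0)
  lvl3: tbl 0x5B, slot 3 ⇒ 0x68002 (P0/RW1/US0/PS0)
  ✗ PAGE_NOT_PRESENT  [4 reads]
#4 VA=0xD8542A007BA (r,kernel):
  lvl0: tbl 0x38, slot 27 ⇒ 0x5F007 (P1/RW1/US1/PS0)
  lvl1: tbl 0x5F, slot 21 ⇒ 0x60007 (P1/RW1/US1/PS0)
  lvl2: tbl 0x60, slot 21 ⇒ 0x63087 (P1/RW1/US1/PS1)
  ✓ 0x637BA (huge @L2)  — 3 lookups

Entries read for #3: 4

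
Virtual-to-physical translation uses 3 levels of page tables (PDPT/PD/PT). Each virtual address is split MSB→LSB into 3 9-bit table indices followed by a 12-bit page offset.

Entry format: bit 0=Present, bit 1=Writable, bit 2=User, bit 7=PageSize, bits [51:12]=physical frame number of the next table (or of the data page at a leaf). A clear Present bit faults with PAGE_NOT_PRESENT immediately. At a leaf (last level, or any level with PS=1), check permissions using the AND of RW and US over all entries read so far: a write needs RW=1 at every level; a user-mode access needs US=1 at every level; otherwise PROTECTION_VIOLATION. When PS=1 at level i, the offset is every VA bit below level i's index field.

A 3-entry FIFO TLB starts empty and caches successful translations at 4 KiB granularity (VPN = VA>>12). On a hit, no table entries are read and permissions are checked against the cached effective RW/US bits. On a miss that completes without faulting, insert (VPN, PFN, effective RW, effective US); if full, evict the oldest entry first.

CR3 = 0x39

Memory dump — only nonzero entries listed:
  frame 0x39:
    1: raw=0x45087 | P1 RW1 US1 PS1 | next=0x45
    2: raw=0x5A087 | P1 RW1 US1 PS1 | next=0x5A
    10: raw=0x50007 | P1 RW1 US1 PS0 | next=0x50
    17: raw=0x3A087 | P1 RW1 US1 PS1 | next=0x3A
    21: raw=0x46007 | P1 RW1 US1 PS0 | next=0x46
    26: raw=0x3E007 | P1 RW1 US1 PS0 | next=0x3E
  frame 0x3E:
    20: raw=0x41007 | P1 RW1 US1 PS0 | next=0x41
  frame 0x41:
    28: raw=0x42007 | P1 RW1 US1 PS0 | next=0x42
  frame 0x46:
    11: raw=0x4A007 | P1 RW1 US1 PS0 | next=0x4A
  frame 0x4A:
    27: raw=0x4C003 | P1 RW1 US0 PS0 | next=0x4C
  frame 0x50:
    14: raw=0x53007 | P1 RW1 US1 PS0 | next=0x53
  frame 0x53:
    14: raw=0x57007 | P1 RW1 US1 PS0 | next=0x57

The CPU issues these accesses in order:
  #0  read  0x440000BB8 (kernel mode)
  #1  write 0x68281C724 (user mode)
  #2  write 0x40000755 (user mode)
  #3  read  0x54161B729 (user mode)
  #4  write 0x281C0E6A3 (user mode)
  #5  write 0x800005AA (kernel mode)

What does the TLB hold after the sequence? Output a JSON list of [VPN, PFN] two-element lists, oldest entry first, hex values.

Trace:
#0 VA=0x440000BB8 (r,kernel):
  L0: frame=0x39 idx=17 entry=0x3A087 [P=1 RW=1 US=1 PS=1]
  ✓ 0x3ABB8 (huge @L0)  — 1 lookups
#1 VA=0x68281C724 (w,user):
  L0: frame=0x39 idx=26 entry=0x3E007 [P=1 RW=1 US=1 PS=0]
  L1: frame=0x3E idx=20 entry=0x41007 [P=1 RW=1 US=1 PS=0]
  L2: frame=0x41 idx=28 entry=0x42007 [P=1 RW=1 US=1 PS=0]
  ✓ 0x42724  — 3 lookups
#2 VA=0x40000755 (w,user):
  L0: frame=0x39 idx=1 entry=0x45087 [P=1 RW=1 US=1 PS=1]
  ✓ 0x45755 (huge @L0)  — 1 lookups
#3 VA=0x54161B729 (r,user):
  L0: frame=0x39 idx=21 entry=0x46007 [P=1 RW=1 US=1 PS=0]
  L1: frame=0x46 idx=11 entry=0x4A007 [P=1 RW=1 US=1 PS=0]
  L2: frame=0x4A idx=27 entry=0x4C003 [P=1 RW=1 US=0 PS=0]
  ⇒ fault: PROTECTION_VIOLATION  — 3 lookups
#4 VA=0x281C0E6A3 (w,user):
  L0: frame=0x39 idx=10 entry=0x50007 [P=1 RW=1 US=1 PS=0]
  L1: frame=0x50 idx=14 entry=0x53007 [P=1 RW=1 US=1 PS=0]
  L2: frame=0x53 idx=14 entry=0x57007 [P=1 RW=1 US=1 PS=0]
  ✓ 0x576A3  — 3 lookups
#5 VA=0x800005AA (w,kernel):
  L0: frame=0x39 idx=2 entry=0x5A087 [P=1 RW=1 US=1 PS=1]
  ✓ 0x5A5AA (huge @L0)  — 1 lookups

TLB: [["0x40000", "0x45"], ["0x281C0E", "0x57"], ["0x80000", "0x5A"]]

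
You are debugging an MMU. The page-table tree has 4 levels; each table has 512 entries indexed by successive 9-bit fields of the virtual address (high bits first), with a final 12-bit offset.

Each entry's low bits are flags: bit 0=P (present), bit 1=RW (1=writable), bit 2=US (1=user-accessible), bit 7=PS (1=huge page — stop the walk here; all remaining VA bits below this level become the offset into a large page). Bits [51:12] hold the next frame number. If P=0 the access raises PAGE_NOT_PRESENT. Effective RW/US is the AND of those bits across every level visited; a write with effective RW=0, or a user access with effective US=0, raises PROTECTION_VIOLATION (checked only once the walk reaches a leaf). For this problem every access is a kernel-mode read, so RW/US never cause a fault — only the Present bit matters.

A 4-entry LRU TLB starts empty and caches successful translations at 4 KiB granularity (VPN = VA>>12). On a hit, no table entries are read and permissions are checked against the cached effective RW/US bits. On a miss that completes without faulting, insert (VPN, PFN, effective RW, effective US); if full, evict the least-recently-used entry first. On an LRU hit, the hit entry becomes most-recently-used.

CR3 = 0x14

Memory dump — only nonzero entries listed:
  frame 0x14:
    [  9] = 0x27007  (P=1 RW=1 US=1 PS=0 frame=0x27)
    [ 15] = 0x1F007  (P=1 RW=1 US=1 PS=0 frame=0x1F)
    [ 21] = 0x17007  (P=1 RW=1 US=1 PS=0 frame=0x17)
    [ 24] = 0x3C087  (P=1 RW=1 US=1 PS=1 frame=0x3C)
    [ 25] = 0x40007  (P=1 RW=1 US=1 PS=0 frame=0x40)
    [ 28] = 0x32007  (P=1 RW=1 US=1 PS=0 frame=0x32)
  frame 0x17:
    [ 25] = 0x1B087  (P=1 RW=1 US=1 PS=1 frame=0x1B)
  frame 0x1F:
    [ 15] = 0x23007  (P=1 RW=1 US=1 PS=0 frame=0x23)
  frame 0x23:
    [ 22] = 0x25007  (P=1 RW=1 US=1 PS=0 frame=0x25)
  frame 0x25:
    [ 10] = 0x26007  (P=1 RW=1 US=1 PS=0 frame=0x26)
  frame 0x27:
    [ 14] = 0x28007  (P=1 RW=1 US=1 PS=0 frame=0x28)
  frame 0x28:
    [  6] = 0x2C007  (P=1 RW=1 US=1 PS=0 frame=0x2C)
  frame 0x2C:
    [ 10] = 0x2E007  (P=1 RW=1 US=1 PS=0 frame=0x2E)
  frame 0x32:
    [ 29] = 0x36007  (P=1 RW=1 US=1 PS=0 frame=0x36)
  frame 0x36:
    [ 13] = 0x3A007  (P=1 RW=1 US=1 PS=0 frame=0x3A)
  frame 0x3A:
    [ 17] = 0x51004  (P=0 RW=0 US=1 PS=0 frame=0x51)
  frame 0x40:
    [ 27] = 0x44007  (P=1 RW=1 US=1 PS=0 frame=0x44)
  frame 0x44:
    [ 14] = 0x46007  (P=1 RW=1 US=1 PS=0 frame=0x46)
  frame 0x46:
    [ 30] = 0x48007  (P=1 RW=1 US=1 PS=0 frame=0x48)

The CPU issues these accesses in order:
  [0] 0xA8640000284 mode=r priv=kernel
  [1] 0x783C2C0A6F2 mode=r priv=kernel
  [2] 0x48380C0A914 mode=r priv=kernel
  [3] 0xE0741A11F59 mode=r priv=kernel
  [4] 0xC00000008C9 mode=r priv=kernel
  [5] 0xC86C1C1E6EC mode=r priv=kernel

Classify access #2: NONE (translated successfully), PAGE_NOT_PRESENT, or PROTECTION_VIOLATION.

Per-access translation:
#0 VA=0xA8640000284 (r,kernel):
  [0] read 0x14 idx=21: raw=0x17007 flags P=1 W=1 U=1 S=0
  [1] read 0x17 idx=25: raw=0x1B087 flags P=1 W=1 U=1 S=1
  ⇒ phys 0x1B284 (huge @L1)  [2 reads]
#1 VA=0x783C2C0A6F2 (r,kernel):
  [0] read 0x14 idx=15: raw=0x1F007 flags P=1 W=1 U=1 S=0
  [1] read 0x1F idx=15: raw=0x23007 flags P=1 W=1 U=1 S=0
  [2] read 0x23 idx=22: raw=0x25007 flags P=1 W=1 U=1 S=0
  [3] read 0x25 idx=10: raw=0x26007 flags P=1 W=1 U=1 S=0
  ⇒ phys 0x266F2  [4 reads]
#2 VA=0x48380C0A914 (r,kernel):
  [0] read 0x14 idx=9: raw=0x27007 flags P=1 W=1 U=1 S=0
  [1] read 0x27 idx=14: raw=0x28007 flags P=1 W=1 U=1 S=0
  [2] read 0x28 idx=6: raw=0x2C007 flags P=1 W=1 U=1 S=0
  [3] read 0x2C idx=10: raw=0x2E007 flags P=1 W=1 U=1 S=0
  ⇒ phys 0x2E914  [4 reads]
#3 VA=0xE0741A11F59 (r,kernel):
  [0] read 0x14 idx=28: raw=0x32007 flags P=1 W=1 U=1 S=0
  [1] read 0x32 idx=29: raw=0x36007 flags P=1 W=1 U=1 S=0
  [2] read 0x36 idx=13: raw=0x3A007 flags P=1 W=1 U=1 S=0
  [3] read 0x3A idx=17: raw=0x51004 flags P=0 W=0 U=1 S=0
  → PAGE_NOT_PRESENT  (4 entries read)
#4 VA=0xC00000008C9 (r,kernel):
  [0] read 0x14 idx=24: raw=0x3C087 flags P=1 W=1 U=1 S=1
  ⇒ phys 0x3C8C9 (huge @L0)  [1 reads]
#5 VA=0xC86C1C1E6EC (r,kernel):
  [0] read 0x14 idx=25: raw=0x40007 flags P=1 W=1 U=1 S=0
  [1] read 0x40 idx=27: raw=0x44007 flags P=1 W=1 U=1 S=0
  [2] read 0x44 idx=14: raw=0x46007 flags P=1 W=1 U=1 S=0
  [3] read 0x46 idx=30: raw=0x48007 flags P=1 W=1 U=1 S=0
  ⇒ phys 0x486EC  [4 reads]

Access #2 fault: NONE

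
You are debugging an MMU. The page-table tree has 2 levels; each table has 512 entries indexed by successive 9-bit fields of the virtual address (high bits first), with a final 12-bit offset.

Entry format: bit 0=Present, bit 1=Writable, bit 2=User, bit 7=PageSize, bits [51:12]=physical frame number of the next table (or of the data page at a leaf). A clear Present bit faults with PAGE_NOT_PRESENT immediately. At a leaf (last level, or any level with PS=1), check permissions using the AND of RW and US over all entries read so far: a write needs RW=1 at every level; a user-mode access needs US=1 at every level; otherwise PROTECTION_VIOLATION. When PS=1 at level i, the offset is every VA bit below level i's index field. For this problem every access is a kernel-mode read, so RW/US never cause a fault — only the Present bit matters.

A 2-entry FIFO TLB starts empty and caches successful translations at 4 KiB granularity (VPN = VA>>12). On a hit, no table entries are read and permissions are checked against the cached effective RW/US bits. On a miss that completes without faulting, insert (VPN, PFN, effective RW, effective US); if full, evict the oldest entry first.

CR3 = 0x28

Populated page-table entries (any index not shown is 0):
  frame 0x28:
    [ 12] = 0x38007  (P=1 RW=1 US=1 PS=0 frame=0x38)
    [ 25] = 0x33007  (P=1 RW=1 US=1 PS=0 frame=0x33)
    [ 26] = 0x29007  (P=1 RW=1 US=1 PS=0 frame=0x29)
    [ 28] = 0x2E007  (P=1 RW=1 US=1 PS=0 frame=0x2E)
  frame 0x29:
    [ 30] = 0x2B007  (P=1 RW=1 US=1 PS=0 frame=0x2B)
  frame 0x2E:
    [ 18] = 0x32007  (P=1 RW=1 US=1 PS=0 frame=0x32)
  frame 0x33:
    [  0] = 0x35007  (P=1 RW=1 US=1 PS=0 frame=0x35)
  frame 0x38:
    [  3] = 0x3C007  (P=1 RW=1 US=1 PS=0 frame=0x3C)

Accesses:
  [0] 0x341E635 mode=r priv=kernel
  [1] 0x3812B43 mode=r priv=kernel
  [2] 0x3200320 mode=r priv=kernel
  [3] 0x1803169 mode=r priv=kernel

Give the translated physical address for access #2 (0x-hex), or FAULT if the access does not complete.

Walk each access:
#0 VA=0x341E635 (r,kernel):
  [0] read 0x28 idx=26: raw=0x29007 flags P=1 W=1 U=1 S=0
  [1] read 0x29 idx=30: raw=0x2B007 flags P=1 W=1 U=1 S=0
  ⇒ phys 0x2B635  [2 reads]
#1 VA=0x3812B43 (r,kernel):
  [0] read 0x28 idx=28: raw=0x2E007 flags P=1 W=1 U=1 S=0
  [1] read 0x2E idx=18: raw=0x32007 flags P=1 W=1 U=1 S=0
  ⇒ phys 0x32B43  [2 reads]
#2 VA=0x3200320 (r,kernel):
  [0] read 0x28 idx=25: raw=0x33007 flags P=1 W=1 U=1 S=0
  [1] read 0x33 idx=0: raw=0x35007 flags P=1 W=1 U=1 S=0
  ⇒ phys 0x35320  [2 reads]
#3 VA=0x1803169 (r,kernel):
  [0] read 0x28 idx=12: raw=0x38007 flags P=1 W=1 U=1 S=0
  [1] read 0x38 idx=3: raw=0x3C007 flags P=1 W=1 U=1 S=0
  ⇒ phys 0x3C169  [2 reads]

Access #2 PA: 0x35320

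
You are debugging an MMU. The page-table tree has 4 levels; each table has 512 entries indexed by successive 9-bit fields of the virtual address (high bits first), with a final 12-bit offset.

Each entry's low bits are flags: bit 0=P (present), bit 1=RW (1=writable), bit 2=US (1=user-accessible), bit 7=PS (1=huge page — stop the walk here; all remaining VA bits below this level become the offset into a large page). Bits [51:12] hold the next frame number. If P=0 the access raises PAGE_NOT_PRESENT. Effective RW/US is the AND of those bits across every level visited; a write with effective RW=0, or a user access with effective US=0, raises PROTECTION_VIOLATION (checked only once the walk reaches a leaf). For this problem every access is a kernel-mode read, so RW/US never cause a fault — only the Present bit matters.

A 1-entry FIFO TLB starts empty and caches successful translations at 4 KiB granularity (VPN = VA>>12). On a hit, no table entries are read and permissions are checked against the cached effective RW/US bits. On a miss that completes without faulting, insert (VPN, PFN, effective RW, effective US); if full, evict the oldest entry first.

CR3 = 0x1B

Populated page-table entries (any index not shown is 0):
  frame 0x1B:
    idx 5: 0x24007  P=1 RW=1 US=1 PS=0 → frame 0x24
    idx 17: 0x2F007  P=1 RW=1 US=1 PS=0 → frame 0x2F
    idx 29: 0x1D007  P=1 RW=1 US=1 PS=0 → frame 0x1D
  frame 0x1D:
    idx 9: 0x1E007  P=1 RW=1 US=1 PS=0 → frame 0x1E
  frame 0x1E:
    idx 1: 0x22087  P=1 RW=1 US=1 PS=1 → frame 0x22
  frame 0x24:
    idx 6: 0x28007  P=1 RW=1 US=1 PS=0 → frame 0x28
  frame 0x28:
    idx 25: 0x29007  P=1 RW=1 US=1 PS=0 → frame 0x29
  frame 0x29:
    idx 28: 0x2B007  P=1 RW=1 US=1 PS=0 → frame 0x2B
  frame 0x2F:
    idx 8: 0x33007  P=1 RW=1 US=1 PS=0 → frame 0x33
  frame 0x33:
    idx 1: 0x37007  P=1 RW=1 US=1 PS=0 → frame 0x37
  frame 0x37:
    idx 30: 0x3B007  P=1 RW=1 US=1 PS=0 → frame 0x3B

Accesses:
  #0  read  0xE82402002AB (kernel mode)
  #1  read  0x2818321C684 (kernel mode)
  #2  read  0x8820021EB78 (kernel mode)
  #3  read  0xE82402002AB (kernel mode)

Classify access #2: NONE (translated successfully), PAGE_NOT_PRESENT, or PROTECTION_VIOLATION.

Walk each access:
#0 VA=0xE82402002AB (r,kernel):
  L0 @0x1B[29] → 0x1D007  P=1,RW=1,US=1,PS=0
  L1 @0x1D[9] → 0x1E007  P=1,RW=1,US=1,PS=0
  L2 @0x1E[1] → 0x22087  P=1,RW=1,US=1,PS=1
  ✓ 0x222AB (huge @L2)  — 3 lookups
#1 VA=0x2818321C684 (r,kernel):
  L0 @0x1B[5] → 0x24007  P=1,RW=1,US=1,PS=0
  L1 @0x24[6] → 0x28007  P=1,RW=1,US=1,PS=0
  L2 @0x28[25] → 0x29007  P=1,RW=1,US=1,PS=0
  L3 @0x29[28] → 0x2B007  P=1,RW=1,US=1,PS=0
  ✓ 0x2B684  — 4 lookups
#2 VA=0x8820021EB78 (r,kernel):
  L0 @0x1B[17] → 0x2F007  P=1,RW=1,US=1,PS=0
  L1 @0x2F[8] → 0x33007  P=1,RW=1,US=1,PS=0
  L2 @0x33[1] → 0x37007  P=1,RW=1,US=1,PS=0
  L3 @0x37[30] → 0x3B007  P=1,RW=1,US=1,PS=0
  ✓ 0x3BB78  — 4 lookups
#3 VA=0xE82402002AB (r,kernel):
  L0 @0x1B[29] → 0x1D007  P=1,RW=1,US=1,PS=0
  L1 @0x1D[9] → 0x1E007  P=1,RW=1,US=1,PS=0
  L2 @0x1E[1] → 0x22087  P=1,RW=1,US=1,PS=1
  ✓ 0x222AB (huge @L2)  — 3 lookups

Access #2 fault: NONE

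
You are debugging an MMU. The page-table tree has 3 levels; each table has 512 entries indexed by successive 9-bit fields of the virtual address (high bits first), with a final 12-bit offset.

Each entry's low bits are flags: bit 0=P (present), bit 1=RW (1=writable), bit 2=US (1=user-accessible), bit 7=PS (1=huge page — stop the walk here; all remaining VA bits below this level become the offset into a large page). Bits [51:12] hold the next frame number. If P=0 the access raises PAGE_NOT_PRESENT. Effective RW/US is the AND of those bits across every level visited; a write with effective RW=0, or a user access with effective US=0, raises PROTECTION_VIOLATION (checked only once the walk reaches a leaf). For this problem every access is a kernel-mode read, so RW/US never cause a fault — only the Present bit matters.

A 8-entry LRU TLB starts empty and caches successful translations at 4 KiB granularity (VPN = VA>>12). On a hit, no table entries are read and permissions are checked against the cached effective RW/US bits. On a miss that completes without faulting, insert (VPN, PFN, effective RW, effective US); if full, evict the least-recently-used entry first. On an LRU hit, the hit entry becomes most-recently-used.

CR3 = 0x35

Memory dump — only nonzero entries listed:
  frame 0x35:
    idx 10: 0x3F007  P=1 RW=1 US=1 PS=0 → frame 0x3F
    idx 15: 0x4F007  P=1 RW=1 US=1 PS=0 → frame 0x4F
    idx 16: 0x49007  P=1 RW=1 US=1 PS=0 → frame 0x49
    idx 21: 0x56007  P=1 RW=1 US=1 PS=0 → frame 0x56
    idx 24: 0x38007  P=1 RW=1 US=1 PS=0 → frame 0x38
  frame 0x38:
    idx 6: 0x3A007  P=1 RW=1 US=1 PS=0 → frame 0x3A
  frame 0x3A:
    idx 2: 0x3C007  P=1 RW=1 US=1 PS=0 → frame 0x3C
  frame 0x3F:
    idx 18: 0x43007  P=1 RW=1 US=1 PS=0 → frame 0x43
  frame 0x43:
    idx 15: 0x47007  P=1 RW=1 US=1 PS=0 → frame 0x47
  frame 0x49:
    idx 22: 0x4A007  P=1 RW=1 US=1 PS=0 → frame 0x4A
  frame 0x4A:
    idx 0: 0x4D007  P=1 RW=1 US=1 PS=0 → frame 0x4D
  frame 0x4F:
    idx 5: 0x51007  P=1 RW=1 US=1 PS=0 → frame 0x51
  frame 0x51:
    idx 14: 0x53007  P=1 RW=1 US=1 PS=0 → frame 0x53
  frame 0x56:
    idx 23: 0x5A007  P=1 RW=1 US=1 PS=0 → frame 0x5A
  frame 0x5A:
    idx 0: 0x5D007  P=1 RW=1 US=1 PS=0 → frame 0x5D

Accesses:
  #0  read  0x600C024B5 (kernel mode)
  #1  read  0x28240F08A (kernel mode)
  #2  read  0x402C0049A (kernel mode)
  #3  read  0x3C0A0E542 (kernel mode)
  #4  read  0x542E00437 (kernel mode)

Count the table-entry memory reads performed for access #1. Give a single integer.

Walk each access:
#0 VA=0x600C024B5 (r,kernel):
  L0 @0x35[24] → 0x38007  P=1,RW=1,US=1,PS=0
  L1 @0x38[6] → 0x3A007  P=1,RW=1,US=1,PS=0
  L2 @0x3A[2] → 0x3C007  P=1,RW=1,US=1,PS=0
  ⇒ phys 0x3C4B5  [3 reads]
#1 VA=0x28240F08A (r,kernel):
  L0 @0x35[10] → 0x3F007  P=1,RW=1,US=1,PS=0
  L1 @0x3F[18] → 0x43007  P=1,RW=1,US=1,PS=0
  L2 @0x43[15] → 0x47007  P=1,RW=1,US=1,PS=0
  ⇒ phys 0x4708A  [3 reads]
#2 VA=0x402C0049A (r,kernel):
  L0 @0x35[16] → 0x49007  P=1,RW=1,US=1,PS=0
  L1 @0x49[22] → 0x4A007  P=1,RW=1,US=1,PS=0
  L2 @0x4A[0] → 0x4D007  P=1,RW=1,US=1,PS=0
  ⇒ phys 0x4D49A  [3 reads]
#3 VA=0x3C0A0E542 (r,kernel):
  L0 @0x35[15] → 0x4F007  P=1,RW=1,US=1,PS=0
  L1 @0x4F[5] → 0x51007  P=1,RW=1,US=1,PS=0
  L2 @0x51[14] → 0x53007  P=1,RW=1,US=1,PS=0
  ⇒ phys 0x53542  [3 reads]
#4 VA=0x542E00437 (r,kernel):
  L0 @0x35[21] → 0x56007  P=1,RW=1,US=1,PS=0
  L1 @0x56[23] → 0x5A007  P=1,RW=1,US=1,PS=0
  L2 @0x5A[0] → 0x5D007  P=1,RW=1,US=1,PS=0
  ⇒ phys 0x5D437  [3 reads]

Entries read for #1: 3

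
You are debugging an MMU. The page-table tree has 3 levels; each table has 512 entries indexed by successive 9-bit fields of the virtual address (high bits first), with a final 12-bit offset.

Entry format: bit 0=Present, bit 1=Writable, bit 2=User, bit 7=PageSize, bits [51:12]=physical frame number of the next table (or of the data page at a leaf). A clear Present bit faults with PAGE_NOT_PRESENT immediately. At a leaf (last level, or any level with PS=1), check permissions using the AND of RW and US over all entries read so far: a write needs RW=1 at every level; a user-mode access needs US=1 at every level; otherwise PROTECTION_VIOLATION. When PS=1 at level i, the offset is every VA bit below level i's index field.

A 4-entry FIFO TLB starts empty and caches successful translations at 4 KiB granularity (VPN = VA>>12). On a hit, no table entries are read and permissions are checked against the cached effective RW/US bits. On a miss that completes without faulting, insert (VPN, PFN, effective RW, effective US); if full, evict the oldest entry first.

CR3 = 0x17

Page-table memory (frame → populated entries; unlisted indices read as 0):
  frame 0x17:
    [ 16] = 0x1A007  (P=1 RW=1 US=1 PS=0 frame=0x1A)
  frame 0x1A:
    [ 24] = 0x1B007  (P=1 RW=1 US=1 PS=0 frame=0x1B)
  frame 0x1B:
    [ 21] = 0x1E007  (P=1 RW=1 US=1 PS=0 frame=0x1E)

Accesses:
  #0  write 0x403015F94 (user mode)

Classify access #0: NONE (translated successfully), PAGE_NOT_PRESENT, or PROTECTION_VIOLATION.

Walk each access:
#0 VA=0x403015F94 (w,user):
  [0] read 0x17 idx=16: raw=0x1A007 flags P=1 W=1 U=1 S=0
  [1] read 0x1A idx=24: raw=0x1B007 flags P=1 W=1 U=1 S=0
  [2] read 0x1B idx=21: raw=0x1E007 flags P=1 W=1 U=1 S=0
  → PA=0x1EF94  (3 entries read)

Access #0 fault: NONE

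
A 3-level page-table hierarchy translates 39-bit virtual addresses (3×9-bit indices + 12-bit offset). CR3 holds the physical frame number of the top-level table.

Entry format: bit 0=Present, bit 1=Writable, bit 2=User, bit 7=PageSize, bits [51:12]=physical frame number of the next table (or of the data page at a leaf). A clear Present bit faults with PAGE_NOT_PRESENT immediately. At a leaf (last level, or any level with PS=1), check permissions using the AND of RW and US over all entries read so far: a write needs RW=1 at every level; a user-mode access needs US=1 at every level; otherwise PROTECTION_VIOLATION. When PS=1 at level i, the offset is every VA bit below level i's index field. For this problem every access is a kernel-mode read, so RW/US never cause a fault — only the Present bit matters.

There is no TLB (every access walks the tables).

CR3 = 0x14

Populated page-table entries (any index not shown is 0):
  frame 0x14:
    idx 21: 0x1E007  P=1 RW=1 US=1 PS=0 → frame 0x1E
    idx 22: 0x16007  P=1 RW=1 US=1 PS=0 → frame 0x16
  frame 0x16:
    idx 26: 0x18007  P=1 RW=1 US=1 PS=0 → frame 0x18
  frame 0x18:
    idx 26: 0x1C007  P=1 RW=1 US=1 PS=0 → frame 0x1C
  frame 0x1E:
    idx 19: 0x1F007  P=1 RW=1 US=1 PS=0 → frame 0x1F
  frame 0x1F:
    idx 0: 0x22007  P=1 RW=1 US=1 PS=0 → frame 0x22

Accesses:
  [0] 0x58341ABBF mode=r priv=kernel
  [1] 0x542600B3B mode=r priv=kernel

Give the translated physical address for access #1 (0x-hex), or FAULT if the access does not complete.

Trace:
#0 VA=0x58341ABBF (r,kernel):
  lvl0: tbl 0x14, slot 22 ⇒ 0x16007 (P1/RW1/US1/PS0)
  lvl1: tbl 0x16, slot 26 ⇒ 0x18007 (P1/RW1/US1/PS0)
  lvl2: tbl 0x18, slot 26 ⇒ 0x1C007 (P1/RW1/US1/PS0)
  ✓ 0x1CBBF  — 3 lookups
#1 VA=0x542600B3B (r,kernel):
  lvl0: tbl 0x14, slot 21 ⇒ 0x1E007 (P1/RW1/US1/PS0)
  lvl1: tbl 0x1E, slot 19 ⇒ 0x1F007 (P1/RW1/US1/PS0)
  lvl2: tbl 0x1F, slot 0 ⇒ 0x22007 (P1/RW1/US1/PS0)
  ✓ 0x22B3B  — 3 lookups

Access #1 PA: 0x22B3B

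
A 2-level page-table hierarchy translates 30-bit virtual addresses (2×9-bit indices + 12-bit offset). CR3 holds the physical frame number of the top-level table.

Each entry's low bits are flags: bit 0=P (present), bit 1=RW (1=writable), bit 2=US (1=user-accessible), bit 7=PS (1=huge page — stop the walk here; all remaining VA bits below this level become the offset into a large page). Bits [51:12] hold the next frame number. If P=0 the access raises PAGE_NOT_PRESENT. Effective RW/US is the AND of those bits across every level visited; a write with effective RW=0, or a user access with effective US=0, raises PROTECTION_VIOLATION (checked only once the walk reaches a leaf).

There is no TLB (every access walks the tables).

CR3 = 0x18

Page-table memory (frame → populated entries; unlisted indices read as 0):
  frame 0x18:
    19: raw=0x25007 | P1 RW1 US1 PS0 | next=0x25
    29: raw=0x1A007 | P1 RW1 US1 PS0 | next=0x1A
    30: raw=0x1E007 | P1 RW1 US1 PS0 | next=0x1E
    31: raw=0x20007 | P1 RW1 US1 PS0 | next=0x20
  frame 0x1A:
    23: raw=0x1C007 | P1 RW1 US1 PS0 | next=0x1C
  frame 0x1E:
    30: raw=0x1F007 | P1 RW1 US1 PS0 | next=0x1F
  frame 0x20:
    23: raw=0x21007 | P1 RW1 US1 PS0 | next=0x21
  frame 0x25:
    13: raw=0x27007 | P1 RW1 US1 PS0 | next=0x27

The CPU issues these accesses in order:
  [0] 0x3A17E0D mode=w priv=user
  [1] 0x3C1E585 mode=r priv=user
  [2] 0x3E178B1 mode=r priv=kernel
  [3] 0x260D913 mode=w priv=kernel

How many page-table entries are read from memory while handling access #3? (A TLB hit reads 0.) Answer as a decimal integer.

Walk each access:
#0 VA=0x3A17E0D (w,user):
  L0 @0x18[29] → 0x1A007  P=1,RW=1,US=1,PS=0
  L1 @0x1A[23] → 0x1C007  P=1,RW=1,US=1,PS=0
  ⇒ phys 0x1CE0D  [2 reads]
#1 VA=0x3C1E585 (r,user):
  L0 @0x18[30] → 0x1E007  P=1,RW=1,US=1,PS=0
  L1 @0x1E[30] → 0x1F007  P=1,RW=1,US=1,PS=0
  ⇒ phys 0x1F585  [2 reads]
#2 VA=0x3E178B1 (r,kernel):
  L0 @0x18[31] → 0x20007  P=1,RW=1,US=1,PS=0
  L1 @0x20[23] → 0x21007  P=1,RW=1,US=1,PS=0
  ⇒ phys 0x218B1  [2 reads]
#3 VA=0x260D913 (w,kernel):
  L0 @0x18[19] → 0x25007  P=1,RW=1,US=1,PS=0
  L1 @0x25[13] → 0x27007  P=1,RW=1,US=1,PS=0
  ⇒ phys 0x27913  [2 reads]

Entries read for #3: 2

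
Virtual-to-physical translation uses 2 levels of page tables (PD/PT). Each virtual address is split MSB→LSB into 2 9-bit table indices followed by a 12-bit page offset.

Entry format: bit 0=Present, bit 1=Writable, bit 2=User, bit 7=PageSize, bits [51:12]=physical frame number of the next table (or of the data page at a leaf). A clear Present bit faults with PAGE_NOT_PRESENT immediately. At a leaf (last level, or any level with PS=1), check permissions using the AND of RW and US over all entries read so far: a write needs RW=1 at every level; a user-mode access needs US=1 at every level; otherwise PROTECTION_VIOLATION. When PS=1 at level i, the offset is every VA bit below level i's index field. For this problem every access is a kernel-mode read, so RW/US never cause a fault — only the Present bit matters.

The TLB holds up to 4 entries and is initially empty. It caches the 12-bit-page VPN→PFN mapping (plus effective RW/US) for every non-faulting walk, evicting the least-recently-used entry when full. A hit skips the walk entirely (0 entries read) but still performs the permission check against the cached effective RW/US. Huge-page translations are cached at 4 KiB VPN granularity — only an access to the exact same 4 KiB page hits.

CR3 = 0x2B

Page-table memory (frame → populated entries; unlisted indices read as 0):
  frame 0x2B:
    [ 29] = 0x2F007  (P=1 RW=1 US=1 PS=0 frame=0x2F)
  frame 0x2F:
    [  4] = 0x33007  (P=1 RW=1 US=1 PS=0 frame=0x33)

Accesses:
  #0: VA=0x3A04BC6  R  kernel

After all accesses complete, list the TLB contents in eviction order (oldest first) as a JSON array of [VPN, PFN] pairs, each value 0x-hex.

Trace:
#0 VA=0x3A04BC6 (r,kernel):
  [0] read 0x2B idx=29: raw=0x2F007 flags P=1 W=1 U=1 S=0
  [1] read 0x2F idx=4: raw=0x33007 flags P=1 W=1 U=1 S=0
  ✓ 0x33BC6  — 2 lookups

TLB: [["0x3A04", "0x33"]]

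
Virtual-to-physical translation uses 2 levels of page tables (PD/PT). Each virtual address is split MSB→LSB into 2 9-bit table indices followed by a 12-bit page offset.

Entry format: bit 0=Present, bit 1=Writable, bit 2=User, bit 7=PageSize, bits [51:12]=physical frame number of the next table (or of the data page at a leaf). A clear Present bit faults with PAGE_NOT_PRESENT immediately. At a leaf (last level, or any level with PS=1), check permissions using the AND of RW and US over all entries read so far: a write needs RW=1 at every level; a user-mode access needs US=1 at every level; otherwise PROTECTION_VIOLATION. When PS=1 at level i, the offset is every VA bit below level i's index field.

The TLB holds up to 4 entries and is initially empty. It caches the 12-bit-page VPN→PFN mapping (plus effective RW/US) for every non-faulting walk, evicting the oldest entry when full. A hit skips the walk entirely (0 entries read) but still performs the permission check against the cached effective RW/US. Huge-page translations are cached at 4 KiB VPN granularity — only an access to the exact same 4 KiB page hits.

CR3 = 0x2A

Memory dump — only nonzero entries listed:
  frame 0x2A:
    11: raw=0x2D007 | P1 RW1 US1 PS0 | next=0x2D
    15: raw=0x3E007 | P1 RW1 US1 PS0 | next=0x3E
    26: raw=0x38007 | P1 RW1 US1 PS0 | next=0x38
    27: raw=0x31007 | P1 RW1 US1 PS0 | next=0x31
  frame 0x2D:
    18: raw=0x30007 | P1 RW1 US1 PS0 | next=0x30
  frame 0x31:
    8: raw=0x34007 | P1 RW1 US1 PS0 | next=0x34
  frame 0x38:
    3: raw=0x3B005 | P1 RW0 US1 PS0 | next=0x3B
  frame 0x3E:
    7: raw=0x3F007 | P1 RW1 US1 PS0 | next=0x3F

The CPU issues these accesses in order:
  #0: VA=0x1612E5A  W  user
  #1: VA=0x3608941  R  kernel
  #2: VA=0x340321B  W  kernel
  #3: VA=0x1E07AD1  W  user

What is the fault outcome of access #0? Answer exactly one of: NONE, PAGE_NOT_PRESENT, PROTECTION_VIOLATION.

Trace:
#0 VA=0x1612E5A (w,user):
  L0 @0x2A[11] → 0x2D007  P=1,RW=1,US=1,PS=0
  L1 @0x2D[18] → 0x30007  P=1,RW=1,US=1,PS=0
  ⇒ phys 0x30E5A  [2 reads]
#1 VA=0x3608941 (r,kernel):
  L0 @0x2A[27] → 0x31007  P=1,RW=1,US=1,PS=0
  L1 @0x31[8] → 0x34007  P=1,RW=1,US=1,PS=0
  ⇒ phys 0x34941  [2 reads]
#2 VA=0x340321B (w,kernel):
  L0 @0x2A[26] → 0x38007  P=1,RW=1,US=1,PS=0
  L1 @0x38[3] → 0x3B005  P=1,RW=0,US=1,PS=0
  ✗ PROTECTION_VIOLATION  [2 reads]
#3 VA=0x1E07AD1 (w,user):
  L0 @0x2A[15] → 0x3E007  P=1,RW=1,US=1,PS=0
  L1 @0x3E[7] → 0x3F007  P=1,RW=1,US=1,PS=0
  ⇒ phys 0x3FAD1  [2 reads]

Access #0 fault: NONE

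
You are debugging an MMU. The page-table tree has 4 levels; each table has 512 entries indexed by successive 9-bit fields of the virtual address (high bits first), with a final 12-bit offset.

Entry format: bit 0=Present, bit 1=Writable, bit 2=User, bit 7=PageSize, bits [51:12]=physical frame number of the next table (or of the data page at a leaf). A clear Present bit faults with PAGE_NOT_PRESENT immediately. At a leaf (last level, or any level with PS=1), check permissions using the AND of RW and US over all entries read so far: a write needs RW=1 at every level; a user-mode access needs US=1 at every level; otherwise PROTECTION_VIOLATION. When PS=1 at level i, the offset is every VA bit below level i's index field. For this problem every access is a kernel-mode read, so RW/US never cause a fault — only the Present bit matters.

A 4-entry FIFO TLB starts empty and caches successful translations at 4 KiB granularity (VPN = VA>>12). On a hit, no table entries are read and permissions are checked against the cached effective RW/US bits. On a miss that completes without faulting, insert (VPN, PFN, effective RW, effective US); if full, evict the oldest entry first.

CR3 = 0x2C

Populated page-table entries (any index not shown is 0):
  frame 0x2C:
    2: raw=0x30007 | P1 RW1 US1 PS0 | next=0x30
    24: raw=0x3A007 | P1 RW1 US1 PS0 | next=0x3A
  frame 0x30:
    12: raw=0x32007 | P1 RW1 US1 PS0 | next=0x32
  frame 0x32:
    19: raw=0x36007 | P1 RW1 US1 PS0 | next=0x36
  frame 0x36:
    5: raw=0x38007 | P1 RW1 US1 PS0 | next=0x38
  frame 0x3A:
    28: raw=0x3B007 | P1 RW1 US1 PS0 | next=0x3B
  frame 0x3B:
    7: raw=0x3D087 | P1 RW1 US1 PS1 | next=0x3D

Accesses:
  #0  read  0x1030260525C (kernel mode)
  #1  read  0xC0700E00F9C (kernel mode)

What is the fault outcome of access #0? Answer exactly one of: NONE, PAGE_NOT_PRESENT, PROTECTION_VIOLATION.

Per-access translation:
#0 VA=0x1030260525C (r,kernel):
  [0] read 0x2C idx=2: raw=0x30007 flags P=1 W=1 U=1 S=0
  [1] read 0x30 idx=12: raw=0x32007 flags P=1 W=1 U=1 S=0
  [2] read 0x32 idx=19: raw=0x36007 flags P=1 W=1 U=1 S=0
  [3] read 0x36 idx=5: raw=0x38007 flags P=1 W=1 U=1 S=0
  → PA=0x3825C  (4 entries read)
#1 VA=0xC0700E00F9C (r,kernel):
  [0] read 0x2C idx=24: raw=0x3A007 flags P=1 W=1 U=1 S=0
  [1] read 0x3A idx=28: raw=0x3B007 flags P=1 W=1 U=1 S=0
  [2] read 0x3B idx=7: raw=0x3D087 flags P=1 W=1 U=1 S=1
  → PA=0x3DF9C (huge @L2)  (3 entries read)

Access #0 fault: NONE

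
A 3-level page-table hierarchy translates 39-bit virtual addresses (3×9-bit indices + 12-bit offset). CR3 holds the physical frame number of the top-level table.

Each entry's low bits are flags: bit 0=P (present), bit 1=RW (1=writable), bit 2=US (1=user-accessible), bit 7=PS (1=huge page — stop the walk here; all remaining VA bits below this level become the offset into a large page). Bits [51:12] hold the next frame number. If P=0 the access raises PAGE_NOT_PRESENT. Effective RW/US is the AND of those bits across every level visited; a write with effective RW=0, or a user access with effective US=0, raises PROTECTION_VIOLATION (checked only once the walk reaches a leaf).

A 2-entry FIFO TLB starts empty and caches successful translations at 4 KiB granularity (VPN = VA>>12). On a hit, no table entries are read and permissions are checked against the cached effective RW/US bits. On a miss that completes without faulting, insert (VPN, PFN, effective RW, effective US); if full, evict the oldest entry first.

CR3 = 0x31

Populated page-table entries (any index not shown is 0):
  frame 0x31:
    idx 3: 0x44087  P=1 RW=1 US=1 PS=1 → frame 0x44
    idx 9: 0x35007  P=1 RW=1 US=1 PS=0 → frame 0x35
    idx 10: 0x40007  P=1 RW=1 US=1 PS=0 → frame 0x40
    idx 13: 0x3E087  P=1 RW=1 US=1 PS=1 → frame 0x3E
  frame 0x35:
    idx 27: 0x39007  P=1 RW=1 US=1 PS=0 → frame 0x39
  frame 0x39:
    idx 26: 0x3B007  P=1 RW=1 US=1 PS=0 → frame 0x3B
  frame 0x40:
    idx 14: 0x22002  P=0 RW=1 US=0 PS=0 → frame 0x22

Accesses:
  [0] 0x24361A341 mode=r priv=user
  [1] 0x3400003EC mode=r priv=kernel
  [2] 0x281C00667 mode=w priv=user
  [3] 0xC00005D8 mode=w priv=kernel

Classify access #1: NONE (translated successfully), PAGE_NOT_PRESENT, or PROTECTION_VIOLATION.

Per-access translation:
#0 VA=0x24361A341 (r,user):
  L0 @0x31[9] → 0x35007  P=1,RW=1,US=1,PS=0
  L1 @0x35[27] → 0x39007  P=1,RW=1,US=1,PS=0
  L2 @0x39[26] → 0x3B007  P=1,RW=1,US=1,PS=0
  → PA=0x3B341  (3 entries read)
#1 VA=0x3400003EC (r,kernel):
  L0 @0x31[13] → 0x3E087  P=1,RW=1,US=1,PS=1
  → PA=0x3E3EC (huge @L0)  (1 entries read)
#2 VA=0x281C00667 (w,user):
  L0 @0x31[10] → 0x40007  P=1,RW=1,US=1,PS=0
  L1 @0x40[14] → 0x22002  P=0,RW=1,US=0,PS=0
  ⇒ fault: PAGE_NOT_PRESENT  — 2 lookups
#3 VA=0xC00005D8 (w,kernel):
  L0 @0x31[3] → 0x44087  P=1,RW=1,US=1,PS=1
  → PA=0x445D8 (huge @L0)  (1 entries read)

Access #1 fault: NONE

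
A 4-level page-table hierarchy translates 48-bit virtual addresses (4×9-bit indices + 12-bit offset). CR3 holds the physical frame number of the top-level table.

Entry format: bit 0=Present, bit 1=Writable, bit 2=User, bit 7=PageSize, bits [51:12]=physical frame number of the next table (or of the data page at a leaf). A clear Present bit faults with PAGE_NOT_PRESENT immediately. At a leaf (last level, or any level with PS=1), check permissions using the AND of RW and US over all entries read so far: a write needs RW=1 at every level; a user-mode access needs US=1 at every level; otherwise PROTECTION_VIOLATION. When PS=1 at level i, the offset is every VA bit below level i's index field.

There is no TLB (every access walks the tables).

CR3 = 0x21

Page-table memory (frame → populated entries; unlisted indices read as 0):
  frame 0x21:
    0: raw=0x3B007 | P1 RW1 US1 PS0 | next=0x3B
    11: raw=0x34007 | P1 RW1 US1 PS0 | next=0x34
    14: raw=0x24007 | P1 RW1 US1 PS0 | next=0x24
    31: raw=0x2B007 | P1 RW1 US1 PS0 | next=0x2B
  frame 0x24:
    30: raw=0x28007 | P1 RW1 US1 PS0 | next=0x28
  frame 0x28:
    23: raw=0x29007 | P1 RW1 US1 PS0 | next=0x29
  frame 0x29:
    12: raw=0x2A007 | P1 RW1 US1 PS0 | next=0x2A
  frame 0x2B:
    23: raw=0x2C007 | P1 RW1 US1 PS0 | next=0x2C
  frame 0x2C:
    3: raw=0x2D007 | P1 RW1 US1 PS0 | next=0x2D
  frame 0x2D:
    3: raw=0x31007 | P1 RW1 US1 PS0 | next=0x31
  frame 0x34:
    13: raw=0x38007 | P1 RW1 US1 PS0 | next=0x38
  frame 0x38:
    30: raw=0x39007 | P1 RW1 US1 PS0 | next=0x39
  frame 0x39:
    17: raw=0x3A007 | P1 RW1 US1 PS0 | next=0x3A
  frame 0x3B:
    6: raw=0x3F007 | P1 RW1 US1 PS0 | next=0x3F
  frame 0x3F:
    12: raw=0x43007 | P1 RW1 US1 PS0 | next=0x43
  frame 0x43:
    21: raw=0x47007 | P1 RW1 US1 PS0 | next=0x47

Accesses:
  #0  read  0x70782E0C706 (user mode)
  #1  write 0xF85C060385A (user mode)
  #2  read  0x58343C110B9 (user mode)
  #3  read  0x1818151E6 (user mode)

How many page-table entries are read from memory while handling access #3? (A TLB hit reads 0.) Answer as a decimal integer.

Per-access translation:
#0 VA=0x70782E0C706 (r,user):
  L0: frame=0x21 idx=14 entry=0x24007 [P=1 RW=1 US=1 PS=0]
  L1: frame=0x24 idx=30 entry=0x28007 [P=1 RW=1 US=1 PS=0]
  L2: frame=0x28 idx=23 entry=0x29007 [P=1 RW=1 US=1 PS=0]
  L3: frame=0x29 idx=12 entry=0x2A007 [P=1 RW=1 US=1 PS=0]
  ✓ 0x2A706  — 4 lookups
#1 VA=0xF85C060385A (w,user):
  L0: frame=0x21 idx=31 entry=0x2B007 [P=1 RW=1 US=1 PS=0]
  L1: frame=0x2B idx=23 entry=0x2C007 [P=1 RW=1 US=1 PS=0]
  L2: frame=0x2C idx=3 entry=0x2D007 [P=1 RW=1 US=1 PS=0]
  L3: frame=0x2D idx=3 entry=0x31007 [P=1 RW=1 US=1 PS=0]
  ✓ 0x3185A  — 4 lookups
#2 VA=0x58343C110B9 (r,user):
  L0: frame=0x21 idx=11 entry=0x34007 [P=1 RW=1 US=1 PS=0]
  L1: frame=0x34 idx=13 entry=0x38007 [P=1 RW=1 US=1 PS=0]
  L2: frame=0x38 idx=30 entry=0x39007 [P=1 RW=1 US=1 PS=0]
  L3: frame=0x39 idx=17 entry=0x3A007 [P=1 RW=1 US=1 PS=0]
  ✓ 0x3A0B9  — 4 lookups
#3 VA=0x1818151E6 (r,user):
  L0: frame=0x21 idx=0 entry=0x3B007 [P=1 RW=1 US=1 PS=0]
  L1: frame=0x3B idx=6 entry=0x3F007 [P=1 RW=1 US=1 PS=0]
  L2: frame=0x3F idx=12 entry=0x43007 [P=1 RW=1 US=1 PS=0]
  L3: frame=0x43 idx=21 entry=0x47007 [P=1 RW=1 US=1 PS=0]
  ✓ 0x471E6  — 4 lookups

Entries read for #3: 4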